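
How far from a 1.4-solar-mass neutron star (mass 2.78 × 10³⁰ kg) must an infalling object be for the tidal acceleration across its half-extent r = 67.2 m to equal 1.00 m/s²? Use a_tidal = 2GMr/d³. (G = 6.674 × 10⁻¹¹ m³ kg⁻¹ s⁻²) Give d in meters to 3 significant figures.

2.92 × 10⁷ m

2GMr/d³ = a_tidal  ⇒  d = (2GMr / a_tidal)^(1/3)
d = (2 × 6.674×10⁻¹¹ × (2.78 × 10³⁰) × (67.2) / (1.00))^(1/3)
  = 2.92 × 10⁷ m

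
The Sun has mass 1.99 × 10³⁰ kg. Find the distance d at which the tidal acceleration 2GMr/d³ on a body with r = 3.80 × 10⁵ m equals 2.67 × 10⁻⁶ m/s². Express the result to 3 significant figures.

2GMr/d³ = a_tidal  ⇒  d = (2GMr / a_tidal)^(1/3)
d = (2 × 6.674×10⁻¹¹ × (1.99 × 10³⁰) × (3.80 × 10⁵) / (2.67 × 10⁻⁶))^(1/3)
  = 3.36 × 10¹⁰ m

3.36 × 10¹⁰ m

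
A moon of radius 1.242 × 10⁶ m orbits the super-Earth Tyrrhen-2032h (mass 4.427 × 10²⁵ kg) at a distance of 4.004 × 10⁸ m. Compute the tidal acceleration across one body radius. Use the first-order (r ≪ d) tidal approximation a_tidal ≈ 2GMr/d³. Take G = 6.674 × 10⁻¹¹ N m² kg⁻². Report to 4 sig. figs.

1.143 × 10⁻⁴ m/s²

a_tidal = 2GMr/d³
        = 2 × (6.674 × 10⁻¹¹) × (4.427 × 10²⁵) × (1.242 × 10⁶) / (4.004 × 10⁸)³
        = 1.143 × 10⁻⁴ m/s²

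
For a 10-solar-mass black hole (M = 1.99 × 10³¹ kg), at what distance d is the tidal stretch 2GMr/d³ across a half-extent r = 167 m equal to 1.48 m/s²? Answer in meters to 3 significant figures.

6.69 × 10⁷ m

2GMr/d³ = a_tidal  ⇒  d = (2GMr / a_tidal)^(1/3)
d = (2 × 6.674×10⁻¹¹ × (1.99 × 10³¹) × (167) / (1.48))^(1/3)
  = 6.69 × 10⁷ m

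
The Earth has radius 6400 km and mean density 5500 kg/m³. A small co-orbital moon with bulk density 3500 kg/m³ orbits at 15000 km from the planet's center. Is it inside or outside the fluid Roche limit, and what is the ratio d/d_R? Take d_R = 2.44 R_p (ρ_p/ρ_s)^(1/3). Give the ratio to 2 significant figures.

d_R = 2.44 × (6400 km) × (5500/3500)^(1/3) = 18160 km
d/d_R = (15000) / (18160) = 0.83
Since d/d_R < 1, the body is inside the Roche limit.

inside; d/d_R ≈ 0.83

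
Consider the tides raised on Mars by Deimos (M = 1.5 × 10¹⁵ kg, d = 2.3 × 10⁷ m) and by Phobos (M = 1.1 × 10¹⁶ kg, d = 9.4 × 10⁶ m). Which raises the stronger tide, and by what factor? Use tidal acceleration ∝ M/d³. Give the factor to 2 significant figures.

Phobos, by a factor of ≈ 110

The tide-raising term goes as M/d³ (the gradient of a 1/d² field).
Deimos: (1.5 × 10¹⁵) / (2.3 × 10⁷)³ = 1.233 × 10⁻⁷
Phobos: (1.1 × 10¹⁶) / (9.4 × 10⁶)³ = 1.324 × 10⁻⁵
Ratio (larger/smaller) = 110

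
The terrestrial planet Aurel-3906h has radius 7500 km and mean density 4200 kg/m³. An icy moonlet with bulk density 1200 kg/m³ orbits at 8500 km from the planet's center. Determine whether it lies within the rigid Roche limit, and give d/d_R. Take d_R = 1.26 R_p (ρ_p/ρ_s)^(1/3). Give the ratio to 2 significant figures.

inside; d/d_R ≈ 0.59

d_R = 1.26 × (7500 km) × (4200/1200)^(1/3) = 14350 km
d/d_R = (8500) / (14350) = 0.59
Since d/d_R < 1, the body is inside the Roche limit.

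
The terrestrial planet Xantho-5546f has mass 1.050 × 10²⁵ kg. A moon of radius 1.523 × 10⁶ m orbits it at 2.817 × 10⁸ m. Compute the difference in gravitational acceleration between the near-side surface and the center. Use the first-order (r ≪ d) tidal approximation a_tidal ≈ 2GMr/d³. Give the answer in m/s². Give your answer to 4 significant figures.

9.549 × 10⁻⁵ m/s²

The tidal stretch is the gradient of GM/d² times the body's extent r, hence the 1/d³ dependence.
a_tidal = 2GMr/d³
        = 2 × (6.674 × 10⁻¹¹) × (1.050 × 10²⁵) × (1.523 × 10⁶) / (2.817 × 10⁸)³
        = 9.549 × 10⁻⁵ m/s²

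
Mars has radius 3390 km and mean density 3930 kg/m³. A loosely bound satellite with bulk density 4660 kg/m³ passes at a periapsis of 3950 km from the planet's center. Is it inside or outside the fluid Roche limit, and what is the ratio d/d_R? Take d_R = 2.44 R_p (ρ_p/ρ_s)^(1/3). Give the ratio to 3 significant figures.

d_R = 2.44 × (3390 km) × (3930/4660)^(1/3) = 7815 km
d/d_R = (3950) / (7815) = 0.505
Since d/d_R < 1, the body is inside the Roche limit.

inside; d/d_R ≈ 0.505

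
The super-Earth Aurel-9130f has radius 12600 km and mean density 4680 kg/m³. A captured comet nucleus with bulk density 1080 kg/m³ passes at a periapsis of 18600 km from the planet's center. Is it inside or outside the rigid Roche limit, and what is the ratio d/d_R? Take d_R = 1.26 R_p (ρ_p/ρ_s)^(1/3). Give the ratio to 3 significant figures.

d_R = 1.26 × (12600 km) × (4680/1080)^(1/3) = 25880 km
d/d_R = (18600) / (25880) = 0.719
Since d/d_R < 1, the body is inside the Roche limit.

inside; d/d_R ≈ 0.719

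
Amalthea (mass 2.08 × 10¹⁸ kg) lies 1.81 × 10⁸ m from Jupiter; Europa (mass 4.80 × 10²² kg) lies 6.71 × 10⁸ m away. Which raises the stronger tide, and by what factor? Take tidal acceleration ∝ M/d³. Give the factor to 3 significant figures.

Compare M/d³ for the two perturbers:
Amalthea: (2.08 × 10¹⁸) / (1.81 × 10⁸)³ = 3.508 × 10⁻⁷
Europa: (4.80 × 10²²) / (6.71 × 10⁸)³ = 1.589 × 10⁻⁴
Ratio (larger/smaller) = 453

Europa, by a factor of ≈ 453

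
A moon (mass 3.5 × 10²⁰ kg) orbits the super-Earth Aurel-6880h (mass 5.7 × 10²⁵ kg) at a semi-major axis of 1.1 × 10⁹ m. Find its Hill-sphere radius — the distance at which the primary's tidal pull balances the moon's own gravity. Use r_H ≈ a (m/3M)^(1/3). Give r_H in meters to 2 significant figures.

1.4 × 10⁷ m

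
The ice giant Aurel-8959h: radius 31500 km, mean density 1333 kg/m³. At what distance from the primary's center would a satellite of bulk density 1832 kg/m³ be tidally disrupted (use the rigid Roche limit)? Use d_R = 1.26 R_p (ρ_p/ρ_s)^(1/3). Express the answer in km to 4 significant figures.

35700 km

d_R = 1.26 × 31500 km × (1333/1832)^(1/3)
    = 35700 km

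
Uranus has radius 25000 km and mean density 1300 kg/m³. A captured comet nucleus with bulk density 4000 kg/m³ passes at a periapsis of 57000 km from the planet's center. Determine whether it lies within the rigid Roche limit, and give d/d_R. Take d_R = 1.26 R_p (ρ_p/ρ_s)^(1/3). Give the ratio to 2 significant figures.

d_R = 1.26 × (25000 km) × (1300/4000)^(1/3) = 21660 km
d/d_R = (57000) / (21660) = 2.6
Since d/d_R > 1, the body is outside the Roche limit.

outside; d/d_R ≈ 2.6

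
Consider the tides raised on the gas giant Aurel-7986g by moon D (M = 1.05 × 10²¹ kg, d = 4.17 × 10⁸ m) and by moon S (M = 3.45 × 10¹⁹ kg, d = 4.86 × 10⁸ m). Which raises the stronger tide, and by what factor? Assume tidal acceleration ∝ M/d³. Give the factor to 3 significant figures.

Tidal acceleration ∝ M/d³, so compare M/d³ for each.
Moon D: (1.05 × 10²¹) / (4.17 × 10⁸)³ = 1.448 × 10⁻⁵
Moon S: (3.45 × 10¹⁹) / (4.86 × 10⁸)³ = 3.005 × 10⁻⁷
Ratio (larger/smaller) = 48.2

Moon D, by a factor of ≈ 48.2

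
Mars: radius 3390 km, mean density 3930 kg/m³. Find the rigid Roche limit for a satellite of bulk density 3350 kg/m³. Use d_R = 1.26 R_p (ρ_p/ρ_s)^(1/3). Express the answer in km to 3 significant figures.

4500 km

d_R = 1.26 × 3390 km × (3930/3350)^(1/3)
    = 4500 km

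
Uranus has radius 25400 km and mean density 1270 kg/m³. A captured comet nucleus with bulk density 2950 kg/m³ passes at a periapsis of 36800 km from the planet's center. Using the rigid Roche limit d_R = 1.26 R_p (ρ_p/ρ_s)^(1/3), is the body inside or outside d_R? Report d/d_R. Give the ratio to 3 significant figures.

outside; d/d_R ≈ 1.52

d_R = 1.26 × (25400 km) × (1270/2950)^(1/3) = 24170 km
d/d_R = (36800) / (24170) = 1.52
Since d/d_R > 1, the body is outside the Roche limit.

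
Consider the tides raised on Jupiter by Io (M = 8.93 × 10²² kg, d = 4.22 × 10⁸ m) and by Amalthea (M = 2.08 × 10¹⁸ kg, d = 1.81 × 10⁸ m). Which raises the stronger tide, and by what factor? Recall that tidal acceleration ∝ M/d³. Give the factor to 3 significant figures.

Io, by a factor of ≈ 3390

Compare M/d³ for the two perturbers:
Io: (8.93 × 10²²) / (4.22 × 10⁸)³ = 1.188 × 10⁻³
Amalthea: (2.08 × 10¹⁸) / (1.81 × 10⁸)³ = 3.508 × 10⁻⁷
Ratio (larger/smaller) = 3390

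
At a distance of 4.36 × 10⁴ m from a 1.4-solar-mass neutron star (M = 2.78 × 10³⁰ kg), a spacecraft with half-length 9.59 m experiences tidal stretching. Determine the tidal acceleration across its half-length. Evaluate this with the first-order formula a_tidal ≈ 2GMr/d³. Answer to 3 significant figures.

The tidal stretch is the gradient of GM/d² times the body's extent r, hence the 1/d³ dependence.
Δa = 2GMr/d³
   = 2 × (6.674 × 10⁻¹¹) × (2.78 × 10³⁰) × (9.59) / (4.36 × 10⁴)³
   = 4.29 × 10⁷ m/s²

4.29 × 10⁷ m/s²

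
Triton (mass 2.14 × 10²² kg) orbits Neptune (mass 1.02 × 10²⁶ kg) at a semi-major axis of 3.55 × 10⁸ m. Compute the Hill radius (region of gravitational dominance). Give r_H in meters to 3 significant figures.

r_H ≈ a (m/3M)^(1/3)
    = (3.55 × 10⁸) × (2.14 × 10²² / (3 × 1.02 × 10²⁶))^(1/3)
    = 1.46 × 10⁷ m

1.46 × 10⁷ m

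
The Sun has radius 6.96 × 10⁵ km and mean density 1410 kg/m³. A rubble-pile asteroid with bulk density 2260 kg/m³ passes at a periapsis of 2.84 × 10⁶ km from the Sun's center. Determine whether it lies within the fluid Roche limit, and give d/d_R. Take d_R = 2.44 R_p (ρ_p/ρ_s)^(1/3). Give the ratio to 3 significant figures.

outside; d/d_R ≈ 1.96

d_R = 2.44 × (6.96 × 10⁵ km) × (1410/2260)^(1/3) = 1.451 × 10⁶ km
d/d_R = (2.84 × 10⁶) / (1.451 × 10⁶) = 1.96
Since d/d_R > 1, the body is outside the Roche limit.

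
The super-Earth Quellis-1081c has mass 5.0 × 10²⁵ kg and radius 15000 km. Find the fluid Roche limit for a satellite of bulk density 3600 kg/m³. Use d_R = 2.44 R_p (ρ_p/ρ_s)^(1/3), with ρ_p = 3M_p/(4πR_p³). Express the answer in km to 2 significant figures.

ρ_p = 3M_p/(4πR_p³) = 3 × (5.0 × 10²⁵) / (4π × (1.5 × 10⁷ m)³) = 3500 kg/m³
d_R = 2.44 × 15000 km × (3500/3600)^(1/3)
    = 36000 km

36000 km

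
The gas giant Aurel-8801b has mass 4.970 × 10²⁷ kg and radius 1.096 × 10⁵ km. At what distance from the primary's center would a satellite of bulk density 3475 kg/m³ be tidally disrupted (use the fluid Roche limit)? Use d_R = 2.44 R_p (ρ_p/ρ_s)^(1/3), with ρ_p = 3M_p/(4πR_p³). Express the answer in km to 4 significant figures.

1.705 × 10⁵ km

ρ_p = 3M_p/(4πR_p³) = 3 × (4.970 × 10²⁷) / (4π × (1.096 × 10⁸ m)³) = 901.2 kg/m³
d_R = 2.44 × 1.096 × 10⁵ km × (901.2/3475)^(1/3)
    = 1.705 × 10⁵ km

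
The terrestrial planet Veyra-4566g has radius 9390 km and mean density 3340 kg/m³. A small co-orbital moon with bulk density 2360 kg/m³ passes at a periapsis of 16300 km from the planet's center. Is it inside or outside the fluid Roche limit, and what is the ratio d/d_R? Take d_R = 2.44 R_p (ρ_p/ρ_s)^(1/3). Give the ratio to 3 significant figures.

inside; d/d_R ≈ 0.634

d_R = 2.44 × (9390 km) × (3340/2360)^(1/3) = 25720 km
d/d_R = (16300) / (25720) = 0.634
Since d/d_R < 1, the body is inside the Roche limit.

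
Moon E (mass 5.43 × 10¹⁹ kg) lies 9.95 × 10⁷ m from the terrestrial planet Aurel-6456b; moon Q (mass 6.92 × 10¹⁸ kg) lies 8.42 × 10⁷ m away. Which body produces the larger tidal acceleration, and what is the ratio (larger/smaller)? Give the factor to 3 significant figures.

Moon E, by a factor of ≈ 4.76

Tidal stretch scales as M/d³; compute that for each body.
Moon E: (5.43 × 10¹⁹) / (9.95 × 10⁷)³ = 5.512 × 10⁻⁵
Moon Q: (6.92 × 10¹⁸) / (8.42 × 10⁷)³ = 1.159 × 10⁻⁵
Ratio (larger/smaller) = 4.76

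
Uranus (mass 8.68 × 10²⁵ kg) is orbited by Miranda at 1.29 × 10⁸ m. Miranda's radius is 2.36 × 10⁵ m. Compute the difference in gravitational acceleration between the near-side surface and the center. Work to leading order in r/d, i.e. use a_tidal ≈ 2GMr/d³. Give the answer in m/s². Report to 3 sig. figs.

1.27 × 10⁻³ m/s²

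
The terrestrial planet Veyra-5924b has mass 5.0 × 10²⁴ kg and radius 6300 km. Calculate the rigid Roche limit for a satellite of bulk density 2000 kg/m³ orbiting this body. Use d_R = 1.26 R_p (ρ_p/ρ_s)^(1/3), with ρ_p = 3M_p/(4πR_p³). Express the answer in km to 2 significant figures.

ρ_p = 3M_p/(4πR_p³) = 3 × (5.0 × 10²⁴) / (4π × (6.3 × 10⁶ m)³) = 4800 kg/m³
d_R = 1.26 × 6300 km × (4800/2000)^(1/3)
    = 11000 km

11000 km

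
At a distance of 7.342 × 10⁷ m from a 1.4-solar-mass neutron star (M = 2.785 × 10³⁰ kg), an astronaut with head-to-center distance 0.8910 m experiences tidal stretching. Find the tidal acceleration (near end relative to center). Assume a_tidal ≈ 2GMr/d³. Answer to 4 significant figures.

8.369 × 10⁻⁴ m/s²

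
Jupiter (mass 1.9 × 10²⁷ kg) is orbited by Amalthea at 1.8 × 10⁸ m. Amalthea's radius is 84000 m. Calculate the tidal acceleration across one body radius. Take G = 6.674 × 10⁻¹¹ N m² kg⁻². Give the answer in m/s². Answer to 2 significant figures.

3.7 × 10⁻³ m/s²

Δa = 2GMr/d³
   = 2 × (6.674 × 10⁻¹¹) × (1.9 × 10²⁷) × (84000) / (1.8 × 10⁸)³
   = 3.7 × 10⁻³ m/s²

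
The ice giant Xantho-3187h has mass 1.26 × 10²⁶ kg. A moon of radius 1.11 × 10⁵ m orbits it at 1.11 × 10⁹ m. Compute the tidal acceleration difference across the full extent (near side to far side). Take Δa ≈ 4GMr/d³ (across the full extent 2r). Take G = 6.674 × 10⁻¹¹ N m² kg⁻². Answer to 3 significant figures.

Δg = 4GMr/d³
   = 4 × (6.674 × 10⁻¹¹) × (1.26 × 10²⁶) × (1.11 × 10⁵) / (1.11 × 10⁹)³
   = 2.73 × 10⁻⁶ m/s²

2.73 × 10⁻⁶ m/s²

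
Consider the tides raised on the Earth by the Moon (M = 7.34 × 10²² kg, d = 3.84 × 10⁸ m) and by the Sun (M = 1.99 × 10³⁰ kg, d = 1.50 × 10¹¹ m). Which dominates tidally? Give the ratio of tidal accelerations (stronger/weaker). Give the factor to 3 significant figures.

The Moon, by a factor of ≈ 2.20

Tidal acceleration ∝ M/d³, so compare M/d³ for each.
The Moon: (7.34 × 10²²) / (3.84 × 10⁸)³ = 1.296 × 10⁻³
The Sun: (1.99 × 10³⁰) / (1.50 × 10¹¹)³ = 5.896 × 10⁻⁴
Ratio (larger/smaller) = 2.20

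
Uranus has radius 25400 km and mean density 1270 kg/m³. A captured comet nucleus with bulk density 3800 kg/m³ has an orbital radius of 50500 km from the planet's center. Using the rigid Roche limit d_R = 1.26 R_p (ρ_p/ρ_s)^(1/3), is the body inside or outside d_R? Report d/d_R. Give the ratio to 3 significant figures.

d_R = 1.26 × (25400 km) × (1270/3800)^(1/3) = 22210 km
d/d_R = (50500) / (22210) = 2.27
Since d/d_R > 1, the body is outside the Roche limit.

outside; d/d_R ≈ 2.27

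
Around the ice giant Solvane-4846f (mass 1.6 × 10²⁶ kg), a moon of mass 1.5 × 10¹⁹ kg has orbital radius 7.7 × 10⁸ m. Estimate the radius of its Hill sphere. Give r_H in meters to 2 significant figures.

2.4 × 10⁶ m

r_H ≈ a (m/3M)^(1/3)
    = (7.7 × 10⁸) × (1.5 × 10¹⁹ / (3 × 1.6 × 10²⁶))^(1/3)
    = 2.4 × 10⁶ m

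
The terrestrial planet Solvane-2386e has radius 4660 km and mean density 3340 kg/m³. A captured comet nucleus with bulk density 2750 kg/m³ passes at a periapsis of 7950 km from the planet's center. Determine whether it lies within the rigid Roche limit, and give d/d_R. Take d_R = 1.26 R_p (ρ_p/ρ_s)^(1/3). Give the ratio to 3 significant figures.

outside; d/d_R ≈ 1.27

d_R = 1.26 × (4660 km) × (3340/2750)^(1/3) = 6265 km
d/d_R = (7950) / (6265) = 1.27
Since d/d_R > 1, the body is outside the Roche limit.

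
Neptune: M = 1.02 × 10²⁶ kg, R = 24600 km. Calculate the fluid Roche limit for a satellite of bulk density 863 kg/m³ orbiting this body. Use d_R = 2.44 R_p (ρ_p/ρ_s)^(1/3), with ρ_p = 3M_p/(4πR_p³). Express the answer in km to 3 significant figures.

74300 km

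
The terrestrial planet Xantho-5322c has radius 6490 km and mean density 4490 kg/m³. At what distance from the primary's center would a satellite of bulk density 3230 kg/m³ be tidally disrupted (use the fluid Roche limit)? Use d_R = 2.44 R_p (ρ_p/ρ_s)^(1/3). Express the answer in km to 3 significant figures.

d_R = 2.44 × 6490 km × (4490/3230)^(1/3)
    = 17700 km

17700 km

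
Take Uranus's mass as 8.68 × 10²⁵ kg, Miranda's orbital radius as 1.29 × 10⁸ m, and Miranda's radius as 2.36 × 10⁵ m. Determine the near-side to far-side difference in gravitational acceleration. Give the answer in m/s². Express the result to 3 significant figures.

2.55 × 10⁻³ m/s²

a_tidal = 4GMr/d³
        = 4 × (6.674 × 10⁻¹¹) × (8.68 × 10²⁵) × (2.36 × 10⁵) / (1.29 × 10⁸)³
        = 2.55 × 10⁻³ m/s²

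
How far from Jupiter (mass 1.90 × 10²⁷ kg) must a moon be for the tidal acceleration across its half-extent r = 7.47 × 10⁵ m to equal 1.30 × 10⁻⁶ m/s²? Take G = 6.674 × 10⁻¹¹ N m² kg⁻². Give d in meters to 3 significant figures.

5.26 × 10⁹ m

2GMr/d³ = a_tidal  ⇒  d = (2GMr / a_tidal)^(1/3)
d = (2 × 6.674×10⁻¹¹ × (1.90 × 10²⁷) × (7.47 × 10⁵) / (1.30 × 10⁻⁶))^(1/3)
  = 5.26 × 10⁹ m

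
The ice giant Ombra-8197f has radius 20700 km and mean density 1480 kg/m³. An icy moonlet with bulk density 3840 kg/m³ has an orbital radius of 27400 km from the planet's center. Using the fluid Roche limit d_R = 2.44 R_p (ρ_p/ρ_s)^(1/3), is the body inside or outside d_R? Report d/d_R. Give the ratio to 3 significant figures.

inside; d/d_R ≈ 0.745

d_R = 2.44 × (20700 km) × (1480/3840)^(1/3) = 36760 km
d/d_R = (27400) / (36760) = 0.745
Since d/d_R < 1, the body is inside the Roche limit.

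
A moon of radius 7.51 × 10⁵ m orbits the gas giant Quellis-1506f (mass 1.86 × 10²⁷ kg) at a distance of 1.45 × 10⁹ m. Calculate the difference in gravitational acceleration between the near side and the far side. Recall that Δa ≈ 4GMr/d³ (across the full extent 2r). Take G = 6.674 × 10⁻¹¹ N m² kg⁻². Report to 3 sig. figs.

Differencing GM/(d−r)² and GM/(d+r)² to first order in r/d gives 4GMr/d³.
Δa = 4GMr/d³
   = 4 × (6.674 × 10⁻¹¹) × (1.86 × 10²⁷) × (7.51 × 10⁵) / (1.45 × 10⁹)³
   = 1.22 × 10⁻⁴ m/s²

1.22 × 10⁻⁴ m/s²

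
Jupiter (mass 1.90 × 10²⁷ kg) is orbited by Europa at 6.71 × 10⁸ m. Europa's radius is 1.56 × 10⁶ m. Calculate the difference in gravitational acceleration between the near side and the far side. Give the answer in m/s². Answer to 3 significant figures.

2.62 × 10⁻³ m/s²

a_tidal = 4GMr/d³
        = 4 × (6.674 × 10⁻¹¹) × (1.90 × 10²⁷) × (1.56 × 10⁶) / (6.71 × 10⁸)³
        = 2.62 × 10⁻³ m/s²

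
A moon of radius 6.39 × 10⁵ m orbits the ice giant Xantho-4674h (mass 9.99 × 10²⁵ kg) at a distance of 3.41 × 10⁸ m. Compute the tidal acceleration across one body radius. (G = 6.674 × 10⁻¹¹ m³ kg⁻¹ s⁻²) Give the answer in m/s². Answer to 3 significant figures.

2.15 × 10⁻⁴ m/s²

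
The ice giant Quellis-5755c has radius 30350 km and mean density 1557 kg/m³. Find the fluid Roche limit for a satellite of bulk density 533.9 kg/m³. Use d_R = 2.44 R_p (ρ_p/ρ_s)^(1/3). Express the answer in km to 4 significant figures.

1.058 × 10⁵ km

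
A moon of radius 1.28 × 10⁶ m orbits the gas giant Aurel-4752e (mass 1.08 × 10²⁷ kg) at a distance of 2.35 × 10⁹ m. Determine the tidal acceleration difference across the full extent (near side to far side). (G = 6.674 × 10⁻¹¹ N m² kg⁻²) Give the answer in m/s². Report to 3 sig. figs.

Differencing GM/(d−r)² and GM/(d+r)² to first order in r/d gives 4GMr/d³.
Δg = 4GMr/d³
   = 4 × (6.674 × 10⁻¹¹) × (1.08 × 10²⁷) × (1.28 × 10⁶) / (2.35 × 10⁹)³
   = 2.84 × 10⁻⁵ m/s²

2.84 × 10⁻⁵ m/s²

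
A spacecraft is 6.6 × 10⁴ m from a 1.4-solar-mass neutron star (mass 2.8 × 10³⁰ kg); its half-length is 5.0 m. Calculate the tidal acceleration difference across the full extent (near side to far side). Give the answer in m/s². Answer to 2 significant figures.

Δa = 4GMr/d³
   = 4 × (6.674 × 10⁻¹¹) × (2.8 × 10³⁰) × (5.0) / (6.6 × 10⁴)³
   = 1.3 × 10⁷ m/s²

1.3 × 10⁷ m/s²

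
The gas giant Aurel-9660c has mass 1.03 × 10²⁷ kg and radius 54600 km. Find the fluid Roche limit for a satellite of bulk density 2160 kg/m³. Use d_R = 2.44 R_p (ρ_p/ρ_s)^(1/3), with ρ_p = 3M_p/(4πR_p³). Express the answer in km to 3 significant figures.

ρ_p = 3M_p/(4πR_p³) = 3 × (1.03 × 10²⁷) / (4π × (5.46 × 10⁷ m)³) = 1510 kg/m³
d_R = 2.44 × 54600 km × (1510/2160)^(1/3)
    = 1.18 × 10⁵ km

1.18 × 10⁵ km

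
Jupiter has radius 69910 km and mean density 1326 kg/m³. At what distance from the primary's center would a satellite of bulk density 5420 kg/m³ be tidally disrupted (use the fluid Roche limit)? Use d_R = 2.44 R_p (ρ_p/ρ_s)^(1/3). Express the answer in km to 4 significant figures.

d_R = 2.44 × 69910 km × (1326/5420)^(1/3)
    = 1.067 × 10⁵ km

1.067 × 10⁵ km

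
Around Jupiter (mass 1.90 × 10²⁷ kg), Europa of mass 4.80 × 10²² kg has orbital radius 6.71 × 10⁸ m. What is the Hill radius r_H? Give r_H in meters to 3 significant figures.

r_H ≈ a (m/3M)^(1/3)
    = (6.71 × 10⁸) × (4.80 × 10²² / (3 × 1.90 × 10²⁷))^(1/3)
    = 1.37 × 10⁷ m

1.37 × 10⁷ m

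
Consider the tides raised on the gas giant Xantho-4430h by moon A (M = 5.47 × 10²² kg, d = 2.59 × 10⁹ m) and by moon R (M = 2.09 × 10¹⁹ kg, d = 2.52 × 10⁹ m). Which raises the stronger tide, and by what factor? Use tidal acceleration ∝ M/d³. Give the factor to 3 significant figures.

The tide-raising term goes as M/d³ (the gradient of a 1/d² field).
Moon A: (5.47 × 10²²) / (2.59 × 10⁹)³ = 3.148 × 10⁻⁶
Moon R: (2.09 × 10¹⁹) / (2.52 × 10⁹)³ = 1.306 × 10⁻⁹
Ratio (larger/smaller) = 2410

Moon A, by a factor of ≈ 2410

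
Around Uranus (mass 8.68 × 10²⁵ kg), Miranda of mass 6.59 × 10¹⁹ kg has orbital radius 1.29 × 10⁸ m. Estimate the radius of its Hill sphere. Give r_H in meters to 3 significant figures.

8.16 × 10⁵ m

r_H ≈ a (m/3M)^(1/3)
    = (1.29 × 10⁸) × (6.59 × 10¹⁹ / (3 × 8.68 × 10²⁵))^(1/3)
    = 8.16 × 10⁵ m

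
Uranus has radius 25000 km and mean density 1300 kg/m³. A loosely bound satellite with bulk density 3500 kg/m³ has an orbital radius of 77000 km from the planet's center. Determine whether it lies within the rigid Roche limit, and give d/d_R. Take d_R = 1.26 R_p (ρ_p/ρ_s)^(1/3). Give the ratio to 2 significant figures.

outside; d/d_R ≈ 3.4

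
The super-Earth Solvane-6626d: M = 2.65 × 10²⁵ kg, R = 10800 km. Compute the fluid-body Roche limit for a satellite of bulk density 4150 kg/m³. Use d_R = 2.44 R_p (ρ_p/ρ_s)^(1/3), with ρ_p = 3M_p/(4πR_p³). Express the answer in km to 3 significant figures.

ρ_p = 3M_p/(4πR_p³) = 3 × (2.65 × 10²⁵) / (4π × (1.08 × 10⁷ m)³) = 5020 kg/m³
d_R = 2.44 × 10800 km × (5020/4150)^(1/3)
    = 28100 km

28100 km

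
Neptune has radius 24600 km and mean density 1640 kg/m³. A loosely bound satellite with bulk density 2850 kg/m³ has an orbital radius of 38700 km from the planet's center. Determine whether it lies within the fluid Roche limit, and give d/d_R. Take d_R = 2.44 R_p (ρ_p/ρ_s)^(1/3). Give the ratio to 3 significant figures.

d_R = 2.44 × (24600 km) × (1640/2850)^(1/3) = 49930 km
d/d_R = (38700) / (49930) = 0.775
Since d/d_R < 1, the body is inside the Roche limit.

inside; d/d_R ≈ 0.775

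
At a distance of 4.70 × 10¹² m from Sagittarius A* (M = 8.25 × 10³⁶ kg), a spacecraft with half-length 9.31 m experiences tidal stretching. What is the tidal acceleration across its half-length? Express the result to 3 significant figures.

9.87 × 10⁻¹¹ m/s²

Δa = 2GMr/d³
   = 2 × (6.674 × 10⁻¹¹) × (8.25 × 10³⁶) × (9.31) / (4.70 × 10¹²)³
   = 9.87 × 10⁻¹¹ m/s²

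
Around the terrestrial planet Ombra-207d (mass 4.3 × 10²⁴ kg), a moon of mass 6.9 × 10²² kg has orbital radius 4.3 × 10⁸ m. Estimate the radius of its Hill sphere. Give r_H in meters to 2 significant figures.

7.5 × 10⁷ m

r_H ≈ a (m/3M)^(1/3)
    = (4.3 × 10⁸) × (6.9 × 10²² / (3 × 4.3 × 10²⁴))^(1/3)
    = 7.5 × 10⁷ m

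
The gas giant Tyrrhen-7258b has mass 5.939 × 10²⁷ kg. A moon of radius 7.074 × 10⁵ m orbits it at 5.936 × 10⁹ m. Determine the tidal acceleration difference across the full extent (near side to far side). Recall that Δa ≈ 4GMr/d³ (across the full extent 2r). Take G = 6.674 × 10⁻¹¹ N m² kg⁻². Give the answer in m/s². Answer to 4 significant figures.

Δg = 4GMr/d³
   = 4 × (6.674 × 10⁻¹¹) × (5.939 × 10²⁷) × (7.074 × 10⁵) / (5.936 × 10⁹)³
   = 5.362 × 10⁻⁶ m/s²

5.362 × 10⁻⁶ m/s²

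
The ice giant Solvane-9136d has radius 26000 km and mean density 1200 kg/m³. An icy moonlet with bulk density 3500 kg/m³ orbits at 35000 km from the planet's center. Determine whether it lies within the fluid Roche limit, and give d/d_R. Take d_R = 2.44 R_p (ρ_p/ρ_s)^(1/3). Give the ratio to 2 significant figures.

d_R = 2.44 × (26000 km) × (1200/3500)^(1/3) = 44400 km
d/d_R = (35000) / (44400) = 0.79
Since d/d_R < 1, the body is inside the Roche limit.

inside; d/d_R ≈ 0.79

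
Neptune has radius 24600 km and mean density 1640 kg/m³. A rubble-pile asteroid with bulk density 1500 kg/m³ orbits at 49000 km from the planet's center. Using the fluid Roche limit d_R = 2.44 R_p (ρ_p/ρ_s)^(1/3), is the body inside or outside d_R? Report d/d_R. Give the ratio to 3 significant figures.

d_R = 2.44 × (24600 km) × (1640/1500)^(1/3) = 61840 km
d/d_R = (49000) / (61840) = 0.792
Since d/d_R < 1, the body is inside the Roche limit.

inside; d/d_R ≈ 0.792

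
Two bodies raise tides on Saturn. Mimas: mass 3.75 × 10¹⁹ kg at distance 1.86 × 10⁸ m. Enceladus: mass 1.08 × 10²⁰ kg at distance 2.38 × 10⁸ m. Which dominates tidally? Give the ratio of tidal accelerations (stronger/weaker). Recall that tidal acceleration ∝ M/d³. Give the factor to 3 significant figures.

Tidal stretch scales as M/d³; compute that for each body.
Mimas: (3.75 × 10¹⁹) / (1.86 × 10⁸)³ = 5.828 × 10⁻⁶
Enceladus: (1.08 × 10²⁰) / (2.38 × 10⁸)³ = 8.011 × 10⁻⁶
Ratio (larger/smaller) = 1.37

Enceladus, by a factor of ≈ 1.37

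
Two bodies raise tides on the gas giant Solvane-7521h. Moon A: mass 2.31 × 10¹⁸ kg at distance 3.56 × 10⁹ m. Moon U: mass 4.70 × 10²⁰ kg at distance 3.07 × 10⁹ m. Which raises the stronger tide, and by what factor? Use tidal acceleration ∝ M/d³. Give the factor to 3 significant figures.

Moon U, by a factor of ≈ 317

The tide-raising term goes as M/d³ (the gradient of a 1/d² field).
Moon A: (2.31 × 10¹⁸) / (3.56 × 10⁹)³ = 5.120 × 10⁻¹¹
Moon U: (4.70 × 10²⁰) / (3.07 × 10⁹)³ = 1.624 × 10⁻⁸
Ratio (larger/smaller) = 317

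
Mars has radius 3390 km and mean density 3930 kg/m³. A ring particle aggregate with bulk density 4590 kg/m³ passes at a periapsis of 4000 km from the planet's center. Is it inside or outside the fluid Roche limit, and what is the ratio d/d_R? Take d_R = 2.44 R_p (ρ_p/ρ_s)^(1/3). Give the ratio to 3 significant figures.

d_R = 2.44 × (3390 km) × (3930/4590)^(1/3) = 7854 km
d/d_R = (4000) / (7854) = 0.509
Since d/d_R < 1, the body is inside the Roche limit.

inside; d/d_R ≈ 0.509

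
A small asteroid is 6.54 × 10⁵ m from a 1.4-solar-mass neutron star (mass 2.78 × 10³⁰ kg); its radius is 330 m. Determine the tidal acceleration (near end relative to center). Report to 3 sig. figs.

4.38 × 10⁵ m/s²

a_tidal = 2GMr/d³
        = 2 × (6.674 × 10⁻¹¹) × (2.78 × 10³⁰) × (330) / (6.54 × 10⁵)³
        = 4.38 × 10⁵ m/s²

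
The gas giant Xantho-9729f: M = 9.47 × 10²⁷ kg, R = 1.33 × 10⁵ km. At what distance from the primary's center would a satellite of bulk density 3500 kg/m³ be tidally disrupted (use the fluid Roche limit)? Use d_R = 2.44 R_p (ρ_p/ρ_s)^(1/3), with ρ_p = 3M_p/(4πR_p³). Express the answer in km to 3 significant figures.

ρ_p = 3M_p/(4πR_p³) = 3 × (9.47 × 10²⁷) / (4π × (1.33 × 10⁸ m)³) = 961 kg/m³
d_R = 2.44 × 1.33 × 10⁵ km × (961/3500)^(1/3)
    = 2.11 × 10⁵ km

2.11 × 10⁵ km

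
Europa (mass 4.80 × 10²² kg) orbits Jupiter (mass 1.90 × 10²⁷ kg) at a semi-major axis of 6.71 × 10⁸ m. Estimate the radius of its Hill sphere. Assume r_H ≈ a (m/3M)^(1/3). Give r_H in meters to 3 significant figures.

r_H ≈ a (m/3M)^(1/3)
    = (6.71 × 10⁸) × (4.80 × 10²² / (3 × 1.90 × 10²⁷))^(1/3)
    = 1.37 × 10⁷ m

1.37 × 10⁷ m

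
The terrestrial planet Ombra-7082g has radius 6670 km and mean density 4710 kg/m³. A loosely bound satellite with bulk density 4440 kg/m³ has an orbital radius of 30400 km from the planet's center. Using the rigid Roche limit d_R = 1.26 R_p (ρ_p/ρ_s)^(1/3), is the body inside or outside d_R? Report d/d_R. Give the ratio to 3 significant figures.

d_R = 1.26 × (6670 km) × (4710/4440)^(1/3) = 8571 km
d/d_R = (30400) / (8571) = 3.55
Since d/d_R > 1, the body is outside the Roche limit.

outside; d/d_R ≈ 3.55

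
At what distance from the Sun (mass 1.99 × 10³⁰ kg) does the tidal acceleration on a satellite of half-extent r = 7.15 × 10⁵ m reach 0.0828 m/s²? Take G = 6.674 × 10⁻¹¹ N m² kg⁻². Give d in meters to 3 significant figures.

2GMr/d³ = a_tidal  ⇒  d = (2GMr / a_tidal)^(1/3)
d = (2 × 6.674×10⁻¹¹ × (1.99 × 10³⁰) × (7.15 × 10⁵) / (0.0828))^(1/3)
  = 1.32 × 10⁹ m

1.32 × 10⁹ m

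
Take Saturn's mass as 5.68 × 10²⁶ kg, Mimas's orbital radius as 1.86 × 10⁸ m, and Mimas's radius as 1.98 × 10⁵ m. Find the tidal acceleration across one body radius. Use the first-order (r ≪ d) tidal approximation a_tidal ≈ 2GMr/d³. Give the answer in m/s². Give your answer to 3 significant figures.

a_tidal = 2GMr/d³
        = 2 × (6.674 × 10⁻¹¹) × (5.68 × 10²⁶) × (1.98 × 10⁵) / (1.86 × 10⁸)³
        = 2.33 × 10⁻³ m/s²

2.33 × 10⁻³ m/s²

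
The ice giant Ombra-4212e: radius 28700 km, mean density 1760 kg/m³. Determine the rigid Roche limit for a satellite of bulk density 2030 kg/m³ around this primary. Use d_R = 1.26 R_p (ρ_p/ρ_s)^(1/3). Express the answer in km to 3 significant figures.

34500 km

d_R = 1.26 × 28700 km × (1760/2030)^(1/3)
    = 34500 km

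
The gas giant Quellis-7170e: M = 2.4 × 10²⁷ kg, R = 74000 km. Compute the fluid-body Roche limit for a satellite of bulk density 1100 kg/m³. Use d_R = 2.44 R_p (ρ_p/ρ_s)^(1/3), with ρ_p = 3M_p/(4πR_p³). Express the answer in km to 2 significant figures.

ρ_p = 3M_p/(4πR_p³) = 3 × (2.4 × 10²⁷) / (4π × (7.4 × 10⁷ m)³) = 1400 kg/m³
d_R = 2.44 × 74000 km × (1400/1100)^(1/3)
    = 2.0 × 10⁵ km

2.0 × 10⁵ km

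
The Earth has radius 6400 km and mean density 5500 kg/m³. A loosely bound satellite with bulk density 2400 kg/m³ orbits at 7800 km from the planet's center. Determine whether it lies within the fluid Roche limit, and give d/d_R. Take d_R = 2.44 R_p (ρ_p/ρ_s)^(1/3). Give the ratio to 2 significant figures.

inside; d/d_R ≈ 0.38

d_R = 2.44 × (6400 km) × (5500/2400)^(1/3) = 20590 km
d/d_R = (7800) / (20590) = 0.38
Since d/d_R < 1, the body is inside the Roche limit.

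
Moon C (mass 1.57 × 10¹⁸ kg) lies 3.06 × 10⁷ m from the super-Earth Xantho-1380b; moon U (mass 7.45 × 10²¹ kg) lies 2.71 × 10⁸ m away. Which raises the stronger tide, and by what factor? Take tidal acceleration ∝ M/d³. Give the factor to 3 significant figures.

Moon U, by a factor of ≈ 6.83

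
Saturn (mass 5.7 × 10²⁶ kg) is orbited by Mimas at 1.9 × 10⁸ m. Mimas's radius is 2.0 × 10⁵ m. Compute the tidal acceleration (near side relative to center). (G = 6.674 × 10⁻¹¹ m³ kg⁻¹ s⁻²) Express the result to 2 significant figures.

Δa = 2GMr/d³
   = 2 × (6.674 × 10⁻¹¹) × (5.7 × 10²⁶) × (2.0 × 10⁵) / (1.9 × 10⁸)³
   = 2.2 × 10⁻³ m/s²

2.2 × 10⁻³ m/s²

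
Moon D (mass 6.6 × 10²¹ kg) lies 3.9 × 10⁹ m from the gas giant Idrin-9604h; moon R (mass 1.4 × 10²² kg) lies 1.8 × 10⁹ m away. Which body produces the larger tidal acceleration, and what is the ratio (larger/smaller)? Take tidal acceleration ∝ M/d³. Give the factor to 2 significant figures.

Compare M/d³ for the two perturbers:
Moon D: (6.6 × 10²¹) / (3.9 × 10⁹)³ = 1.113 × 10⁻⁷
Moon R: (1.4 × 10²²) / (1.8 × 10⁹)³ = 2.401 × 10⁻⁶
Ratio (larger/smaller) = 22

Moon R, by a factor of ≈ 22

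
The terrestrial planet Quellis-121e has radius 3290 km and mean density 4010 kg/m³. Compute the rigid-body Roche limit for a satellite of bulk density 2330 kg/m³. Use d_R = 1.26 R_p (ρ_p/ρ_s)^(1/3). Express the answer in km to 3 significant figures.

d_R = 1.26 × 3290 km × (4010/2330)^(1/3)
    = 4970 km

4970 km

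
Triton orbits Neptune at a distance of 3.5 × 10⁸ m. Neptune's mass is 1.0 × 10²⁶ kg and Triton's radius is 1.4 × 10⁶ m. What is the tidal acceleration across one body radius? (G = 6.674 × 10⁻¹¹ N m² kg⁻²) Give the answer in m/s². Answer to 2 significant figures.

4.4 × 10⁻⁴ m/s²

The tidal stretch is the gradient of GM/d² times the body's extent r, hence the 1/d³ dependence.
Δg = 2GMr/d³
   = 2 × (6.674 × 10⁻¹¹) × (1.0 × 10²⁶) × (1.4 × 10⁶) / (3.5 × 10⁸)³
   = 4.4 × 10⁻⁴ m/s²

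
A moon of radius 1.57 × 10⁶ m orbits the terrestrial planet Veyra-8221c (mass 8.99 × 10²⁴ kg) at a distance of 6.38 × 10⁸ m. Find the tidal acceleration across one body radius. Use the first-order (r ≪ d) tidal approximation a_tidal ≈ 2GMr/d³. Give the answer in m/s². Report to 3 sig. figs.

Δa = 2GMr/d³
   = 2 × (6.674 × 10⁻¹¹) × (8.99 × 10²⁴) × (1.57 × 10⁶) / (6.38 × 10⁸)³
   = 7.25 × 10⁻⁶ m/s²

7.25 × 10⁻⁶ m/s²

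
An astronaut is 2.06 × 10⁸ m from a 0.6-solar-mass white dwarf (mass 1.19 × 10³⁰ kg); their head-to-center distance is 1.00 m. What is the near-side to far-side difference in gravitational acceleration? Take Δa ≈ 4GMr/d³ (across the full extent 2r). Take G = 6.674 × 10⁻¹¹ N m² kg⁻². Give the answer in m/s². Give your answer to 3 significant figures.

The field gradient is 2GM/d³; across the full diameter 2r the difference is 4GMr/d³.
Δg = 4GMr/d³
   = 4 × (6.674 × 10⁻¹¹) × (1.19 × 10³⁰) × (1.00) / (2.06 × 10⁸)³
   = 3.63 × 10⁻⁵ m/s²

3.63 × 10⁻⁵ m/s²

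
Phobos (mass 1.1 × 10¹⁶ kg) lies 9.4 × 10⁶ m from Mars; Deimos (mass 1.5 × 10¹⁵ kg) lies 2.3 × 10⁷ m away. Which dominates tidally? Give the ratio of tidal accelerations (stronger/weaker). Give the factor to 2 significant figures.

Tidal stretch scales as M/d³; compute that for each body.
Phobos: (1.1 × 10¹⁶) / (9.4 × 10⁶)³ = 1.324 × 10⁻⁵
Deimos: (1.5 × 10¹⁵) / (2.3 × 10⁷)³ = 1.233 × 10⁻⁷
Ratio (larger/smaller) = 110

Phobos, by a factor of ≈ 110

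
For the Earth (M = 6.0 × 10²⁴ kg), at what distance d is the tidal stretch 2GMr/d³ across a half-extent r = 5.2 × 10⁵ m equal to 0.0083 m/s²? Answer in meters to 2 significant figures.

3.7 × 10⁷ m

2GMr/d³ = a_tidal  ⇒  d = (2GMr / a_tidal)^(1/3)
d = (2 × 6.674×10⁻¹¹ × (6.0 × 10²⁴) × (5.2 × 10⁵) / (0.0083))^(1/3)
  = 3.7 × 10⁷ m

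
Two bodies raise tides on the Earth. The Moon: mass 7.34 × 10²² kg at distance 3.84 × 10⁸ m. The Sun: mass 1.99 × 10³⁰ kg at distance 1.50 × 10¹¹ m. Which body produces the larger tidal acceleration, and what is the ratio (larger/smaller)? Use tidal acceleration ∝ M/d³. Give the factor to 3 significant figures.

The Moon, by a factor of ≈ 2.20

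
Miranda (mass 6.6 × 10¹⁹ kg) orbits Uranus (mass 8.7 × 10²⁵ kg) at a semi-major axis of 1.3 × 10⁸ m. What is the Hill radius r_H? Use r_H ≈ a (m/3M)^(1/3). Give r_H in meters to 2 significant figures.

8.2 × 10⁵ m

r_H ≈ a (m/3M)^(1/3)
    = (1.3 × 10⁸) × (6.6 × 10¹⁹ / (3 × 8.7 × 10²⁵))^(1/3)
    = 8.2 × 10⁵ m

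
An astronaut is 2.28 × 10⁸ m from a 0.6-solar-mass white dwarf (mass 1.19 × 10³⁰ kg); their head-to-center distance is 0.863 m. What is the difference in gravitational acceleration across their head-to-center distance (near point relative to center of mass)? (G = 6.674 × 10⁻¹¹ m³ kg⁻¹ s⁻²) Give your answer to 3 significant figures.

The tidal stretch is the gradient of GM/d² times the body's extent r, hence the 1/d³ dependence.
a_tidal = 2GMr/d³
        = 2 × (6.674 × 10⁻¹¹) × (1.19 × 10³⁰) × (0.863) / (2.28 × 10⁸)³
        = 1.16 × 10⁻⁵ m/s²

1.16 × 10⁻⁵ m/s²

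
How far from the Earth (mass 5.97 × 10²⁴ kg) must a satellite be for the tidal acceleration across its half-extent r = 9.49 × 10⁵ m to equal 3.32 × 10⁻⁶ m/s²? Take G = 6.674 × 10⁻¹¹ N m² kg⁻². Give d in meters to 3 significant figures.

2GMr/d³ = a_tidal  ⇒  d = (2GMr / a_tidal)^(1/3)
d = (2 × 6.674×10⁻¹¹ × (5.97 × 10²⁴) × (9.49 × 10⁵) / (3.32 × 10⁻⁶))^(1/3)
  = 6.11 × 10⁸ m

6.11 × 10⁸ m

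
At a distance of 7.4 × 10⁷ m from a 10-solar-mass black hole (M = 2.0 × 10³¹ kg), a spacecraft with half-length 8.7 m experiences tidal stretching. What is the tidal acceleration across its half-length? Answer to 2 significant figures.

The tidal stretch is the gradient of GM/d² times the body's extent r, hence the 1/d³ dependence.
Δa = 2GMr/d³
   = 2 × (6.674 × 10⁻¹¹) × (2.0 × 10³¹) × (8.7) / (7.4 × 10⁷)³
   = 5.7 × 10⁻² m/s²

5.7 × 10⁻² m/s²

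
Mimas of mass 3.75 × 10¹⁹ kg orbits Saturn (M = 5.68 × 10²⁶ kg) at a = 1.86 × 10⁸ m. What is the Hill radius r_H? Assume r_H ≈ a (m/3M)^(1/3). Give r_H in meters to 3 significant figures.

5.21 × 10⁵ m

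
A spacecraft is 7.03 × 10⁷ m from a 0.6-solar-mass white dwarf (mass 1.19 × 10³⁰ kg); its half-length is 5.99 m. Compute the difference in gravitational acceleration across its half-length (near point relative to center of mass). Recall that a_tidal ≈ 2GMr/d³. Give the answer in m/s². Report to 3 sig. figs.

Δg = 2GMr/d³
   = 2 × (6.674 × 10⁻¹¹) × (1.19 × 10³⁰) × (5.99) / (7.03 × 10⁷)³
   = 2.74 × 10⁻³ m/s²

2.74 × 10⁻³ m/s²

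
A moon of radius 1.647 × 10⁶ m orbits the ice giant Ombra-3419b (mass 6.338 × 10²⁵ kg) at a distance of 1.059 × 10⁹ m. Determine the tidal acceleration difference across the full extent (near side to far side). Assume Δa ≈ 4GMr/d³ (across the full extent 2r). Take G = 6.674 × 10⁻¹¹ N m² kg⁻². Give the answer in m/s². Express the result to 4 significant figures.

a_tidal = 4GMr/d³
        = 4 × (6.674 × 10⁻¹¹) × (6.338 × 10²⁵) × (1.647 × 10⁶) / (1.059 × 10⁹)³
        = 2.346 × 10⁻⁵ m/s²

2.346 × 10⁻⁵ m/s²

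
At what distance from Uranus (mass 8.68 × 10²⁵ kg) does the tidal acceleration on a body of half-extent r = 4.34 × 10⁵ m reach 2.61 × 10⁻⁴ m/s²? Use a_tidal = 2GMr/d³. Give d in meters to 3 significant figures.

2.68 × 10⁸ m

2GMr/d³ = a_tidal  ⇒  d = (2GMr / a_tidal)^(1/3)
d = (2 × 6.674×10⁻¹¹ × (8.68 × 10²⁵) × (4.34 × 10⁵) / (2.61 × 10⁻⁴))^(1/3)
  = 2.68 × 10⁸ m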